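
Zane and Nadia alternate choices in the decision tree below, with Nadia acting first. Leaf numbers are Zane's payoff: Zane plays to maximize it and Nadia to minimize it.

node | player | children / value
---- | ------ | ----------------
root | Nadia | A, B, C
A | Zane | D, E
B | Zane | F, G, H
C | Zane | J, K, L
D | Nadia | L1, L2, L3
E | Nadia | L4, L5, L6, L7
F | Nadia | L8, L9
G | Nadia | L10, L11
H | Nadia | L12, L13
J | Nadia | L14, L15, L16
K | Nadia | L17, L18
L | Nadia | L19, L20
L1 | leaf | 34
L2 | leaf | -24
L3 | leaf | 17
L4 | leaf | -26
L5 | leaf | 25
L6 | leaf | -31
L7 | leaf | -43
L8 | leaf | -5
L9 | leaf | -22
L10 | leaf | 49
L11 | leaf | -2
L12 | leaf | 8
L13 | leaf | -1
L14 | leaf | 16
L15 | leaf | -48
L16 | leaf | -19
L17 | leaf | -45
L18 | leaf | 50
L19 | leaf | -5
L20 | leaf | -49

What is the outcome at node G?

-2

G (Nadia): min(49, -2) = -2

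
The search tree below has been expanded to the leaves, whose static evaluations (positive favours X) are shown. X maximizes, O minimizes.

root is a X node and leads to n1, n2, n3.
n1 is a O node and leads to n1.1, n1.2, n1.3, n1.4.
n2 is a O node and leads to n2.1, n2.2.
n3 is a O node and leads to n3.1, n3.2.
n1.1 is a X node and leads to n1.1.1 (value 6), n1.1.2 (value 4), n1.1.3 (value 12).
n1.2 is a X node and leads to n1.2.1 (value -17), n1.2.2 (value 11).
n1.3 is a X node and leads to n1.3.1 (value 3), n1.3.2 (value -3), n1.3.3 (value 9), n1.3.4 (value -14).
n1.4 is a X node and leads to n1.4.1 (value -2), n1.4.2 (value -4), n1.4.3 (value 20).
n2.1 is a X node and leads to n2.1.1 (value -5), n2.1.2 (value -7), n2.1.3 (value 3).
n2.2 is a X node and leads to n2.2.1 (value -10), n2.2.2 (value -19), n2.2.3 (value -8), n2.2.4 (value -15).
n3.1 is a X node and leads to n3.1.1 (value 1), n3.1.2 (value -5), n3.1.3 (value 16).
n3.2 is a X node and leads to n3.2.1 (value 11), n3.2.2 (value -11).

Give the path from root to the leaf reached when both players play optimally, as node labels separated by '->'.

n1.1 (X): max(6, 4, 12) = 12
n1.2 (X): max(-17, 11) = 11
n1.3 (X): max(3, -3, 9, -14) = 9
n1.4 (X): max(-2, -4, 20) = 20
n1 (O): min(12, 11, 9, 20) = 9
n2.1 (X): max(-5, -7, 3) = 3
n2.2 (X): max(-10, -19, -8, -15) = -8
n2 (O): min(3, -8) = -8
n3.1 (X): max(1, -5, 16) = 16
n3.2 (X): max(11, -11) = 11
n3 (O): min(16, 11) = 11
root (X): max(9, -8, 11) = 11
At root, X picks n3 (highest: 11).
At n3, O picks n3.2 (lowest: 11).
At n3.2, X picks n3.2.1 (highest: 11).
Terminal value 11.

root -> n3 -> n3.2 -> n3.2.1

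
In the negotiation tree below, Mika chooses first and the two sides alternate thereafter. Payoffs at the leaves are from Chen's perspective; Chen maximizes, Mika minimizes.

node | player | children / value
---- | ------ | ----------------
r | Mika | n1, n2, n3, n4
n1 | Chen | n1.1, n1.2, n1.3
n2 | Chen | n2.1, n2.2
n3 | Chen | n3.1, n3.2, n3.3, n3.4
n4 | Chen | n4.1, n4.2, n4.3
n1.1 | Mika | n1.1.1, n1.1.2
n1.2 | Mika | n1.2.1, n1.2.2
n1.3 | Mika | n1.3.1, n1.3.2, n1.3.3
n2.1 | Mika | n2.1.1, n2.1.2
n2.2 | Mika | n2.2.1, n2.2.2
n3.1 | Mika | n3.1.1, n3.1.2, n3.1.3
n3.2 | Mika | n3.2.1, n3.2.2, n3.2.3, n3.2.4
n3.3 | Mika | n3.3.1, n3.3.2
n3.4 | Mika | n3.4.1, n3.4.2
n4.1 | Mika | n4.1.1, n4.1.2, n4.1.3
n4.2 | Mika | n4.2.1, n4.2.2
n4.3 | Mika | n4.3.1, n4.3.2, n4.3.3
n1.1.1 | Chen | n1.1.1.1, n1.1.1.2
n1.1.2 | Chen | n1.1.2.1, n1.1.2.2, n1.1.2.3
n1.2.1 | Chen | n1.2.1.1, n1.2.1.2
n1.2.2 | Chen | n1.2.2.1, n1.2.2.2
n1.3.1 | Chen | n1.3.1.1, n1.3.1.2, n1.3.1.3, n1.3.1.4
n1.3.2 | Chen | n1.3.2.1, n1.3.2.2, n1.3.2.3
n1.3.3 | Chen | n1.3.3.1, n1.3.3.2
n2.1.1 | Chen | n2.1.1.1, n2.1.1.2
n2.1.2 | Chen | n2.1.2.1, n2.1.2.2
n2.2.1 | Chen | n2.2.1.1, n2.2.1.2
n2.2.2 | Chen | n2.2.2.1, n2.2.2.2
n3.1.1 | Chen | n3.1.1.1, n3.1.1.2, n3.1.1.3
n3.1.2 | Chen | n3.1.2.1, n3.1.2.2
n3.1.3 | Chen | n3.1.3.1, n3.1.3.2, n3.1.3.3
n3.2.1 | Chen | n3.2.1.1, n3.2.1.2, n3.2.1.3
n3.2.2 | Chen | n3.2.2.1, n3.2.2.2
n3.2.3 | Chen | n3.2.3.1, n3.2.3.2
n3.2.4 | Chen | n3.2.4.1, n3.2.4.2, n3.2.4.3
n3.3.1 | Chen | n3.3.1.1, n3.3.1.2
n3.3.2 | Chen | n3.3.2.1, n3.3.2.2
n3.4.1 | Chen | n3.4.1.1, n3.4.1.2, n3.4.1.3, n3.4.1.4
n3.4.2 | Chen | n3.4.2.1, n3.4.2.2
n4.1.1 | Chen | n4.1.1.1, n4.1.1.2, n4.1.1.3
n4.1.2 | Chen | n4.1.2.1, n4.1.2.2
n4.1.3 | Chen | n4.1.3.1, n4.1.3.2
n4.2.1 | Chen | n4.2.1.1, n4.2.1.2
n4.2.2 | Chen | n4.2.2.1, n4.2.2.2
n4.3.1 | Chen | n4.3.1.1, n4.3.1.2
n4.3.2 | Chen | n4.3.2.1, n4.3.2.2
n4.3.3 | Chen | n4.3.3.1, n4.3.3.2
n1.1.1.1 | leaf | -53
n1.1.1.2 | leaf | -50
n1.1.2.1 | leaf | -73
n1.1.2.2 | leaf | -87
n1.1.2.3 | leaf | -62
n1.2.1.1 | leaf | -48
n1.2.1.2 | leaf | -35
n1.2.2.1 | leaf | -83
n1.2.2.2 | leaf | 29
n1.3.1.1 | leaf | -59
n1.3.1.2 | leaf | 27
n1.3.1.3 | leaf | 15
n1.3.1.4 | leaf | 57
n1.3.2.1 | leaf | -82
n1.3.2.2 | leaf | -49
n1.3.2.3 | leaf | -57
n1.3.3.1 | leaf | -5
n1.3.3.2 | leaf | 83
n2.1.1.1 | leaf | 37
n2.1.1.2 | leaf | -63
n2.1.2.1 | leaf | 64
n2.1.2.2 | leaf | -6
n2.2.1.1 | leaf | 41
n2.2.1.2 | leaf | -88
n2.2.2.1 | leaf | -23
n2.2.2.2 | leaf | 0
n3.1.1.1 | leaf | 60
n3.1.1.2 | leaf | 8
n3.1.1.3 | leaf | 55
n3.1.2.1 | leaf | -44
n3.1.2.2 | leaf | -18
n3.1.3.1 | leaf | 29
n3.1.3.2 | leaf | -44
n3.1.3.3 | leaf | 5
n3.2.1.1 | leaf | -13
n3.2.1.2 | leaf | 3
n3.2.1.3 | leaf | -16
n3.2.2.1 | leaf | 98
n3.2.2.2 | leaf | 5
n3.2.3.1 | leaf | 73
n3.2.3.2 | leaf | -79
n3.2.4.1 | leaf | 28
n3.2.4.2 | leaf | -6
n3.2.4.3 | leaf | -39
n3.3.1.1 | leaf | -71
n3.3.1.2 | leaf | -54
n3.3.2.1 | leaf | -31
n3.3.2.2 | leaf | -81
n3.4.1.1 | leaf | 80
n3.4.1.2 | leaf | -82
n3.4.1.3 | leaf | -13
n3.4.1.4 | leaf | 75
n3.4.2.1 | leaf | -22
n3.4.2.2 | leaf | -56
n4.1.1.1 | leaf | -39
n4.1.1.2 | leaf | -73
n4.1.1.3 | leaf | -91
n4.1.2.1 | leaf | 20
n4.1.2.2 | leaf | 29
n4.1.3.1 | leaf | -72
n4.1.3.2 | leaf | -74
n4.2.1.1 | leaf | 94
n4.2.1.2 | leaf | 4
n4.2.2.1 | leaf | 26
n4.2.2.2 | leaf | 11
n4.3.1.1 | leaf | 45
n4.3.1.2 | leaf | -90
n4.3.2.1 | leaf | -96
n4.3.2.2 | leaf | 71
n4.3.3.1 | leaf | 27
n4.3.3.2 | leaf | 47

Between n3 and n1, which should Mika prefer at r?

n3.1.1 (Chen): max(60, 8, 55) = 60
n3.1.2 (Chen): max(-44, -18) = -18
n3.1.3 (Chen): max(29, -44, 5) = 29
n3.1 (Mika): min(60, -18, 29) = -18
n3.2.1 (Chen): max(-13, 3, -16) = 3
n3.2.2 (Chen): max(98, 5) = 98
n3.2.3 (Chen): max(73, -79) = 73
n3.2.4 (Chen): max(28, -6, -39) = 28
n3.2 (Mika): min(3, 98, 73, 28) = 3
n3.3.1 (Chen): max(-71, -54) = -54
n3.3.2 (Chen): max(-31, -81) = -31
n3.3 (Mika): min(-54, -31) = -54
n3.4.1 (Chen): max(80, -82, -13, 75) = 80
n3.4.2 (Chen): max(-22, -56) = -22
n3.4 (Mika): min(80, -22) = -22
n3 (Chen): max(-18, 3, -54, -22) = 3
n1.1.1 (Chen): max(-53, -50) = -50
n1.1.2 (Chen): max(-73, -87, -62) = -62
n1.1 (Mika): min(-50, -62) = -62
n1.2.1 (Chen): max(-48, -35) = -35
n1.2.2 (Chen): max(-83, 29) = 29
n1.2 (Mika): min(-35, 29) = -35
n1.3.1 (Chen): max(-59, 27, 15, 57) = 57
n1.3.2 (Chen): max(-82, -49, -57) = -49
n1.3.3 (Chen): max(-5, 83) = 83
n1.3 (Mika): min(57, -49, 83) = -49
n1 (Chen): max(-62, -35, -49) = -35
Mika prefers the lower value; n3=3, n1=-35. n1 is better since -35 < 3.

n1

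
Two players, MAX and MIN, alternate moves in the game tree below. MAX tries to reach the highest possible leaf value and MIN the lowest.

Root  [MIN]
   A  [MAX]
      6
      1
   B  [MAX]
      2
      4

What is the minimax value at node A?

A (MAX): max(6, 1) = 6

6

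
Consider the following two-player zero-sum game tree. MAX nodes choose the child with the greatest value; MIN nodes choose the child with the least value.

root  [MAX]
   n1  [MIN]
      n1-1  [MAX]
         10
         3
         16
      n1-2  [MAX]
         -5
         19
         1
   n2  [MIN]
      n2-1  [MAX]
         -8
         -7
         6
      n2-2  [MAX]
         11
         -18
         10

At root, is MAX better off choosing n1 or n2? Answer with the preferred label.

n1

n1-1 (MAX): max(10, 3, 16) = 16
n1-2 (MAX): max(-5, 19, 1) = 19
n1 (MIN): min(16, 19) = 16
n2-1 (MAX): max(-8, -7, 6) = 6
n2-2 (MAX): max(11, -18, 10) = 11
n2 (MIN): min(6, 11) = 6
MAX prefers the higher value; n1=16, n2=6. n1 is better since 16 > 6.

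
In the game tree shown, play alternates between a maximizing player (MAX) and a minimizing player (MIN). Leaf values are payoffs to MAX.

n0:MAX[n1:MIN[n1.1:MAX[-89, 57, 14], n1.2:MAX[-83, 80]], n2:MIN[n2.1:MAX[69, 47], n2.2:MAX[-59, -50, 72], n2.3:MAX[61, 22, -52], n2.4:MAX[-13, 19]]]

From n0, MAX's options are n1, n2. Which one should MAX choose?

n1

n1.1 (MAX): max(-89, 57, 14) = 57
n1.2 (MAX): max(-83, 80) = 80
n1 (MIN): min(57, 80) = 57
n2.1 (MAX): max(69, 47) = 69
n2.2 (MAX): max(-59, -50, 72) = 72
n2.3 (MAX): max(61, 22, -52) = 61
n2.4 (MAX): max(-13, 19) = 19
n2 (MIN): min(69, 72, 61, 19) = 19
n0 (MAX): max(57, 19) = 57
MAX at n0 wants the highest of {n1=57, n2=19}, so chooses n1.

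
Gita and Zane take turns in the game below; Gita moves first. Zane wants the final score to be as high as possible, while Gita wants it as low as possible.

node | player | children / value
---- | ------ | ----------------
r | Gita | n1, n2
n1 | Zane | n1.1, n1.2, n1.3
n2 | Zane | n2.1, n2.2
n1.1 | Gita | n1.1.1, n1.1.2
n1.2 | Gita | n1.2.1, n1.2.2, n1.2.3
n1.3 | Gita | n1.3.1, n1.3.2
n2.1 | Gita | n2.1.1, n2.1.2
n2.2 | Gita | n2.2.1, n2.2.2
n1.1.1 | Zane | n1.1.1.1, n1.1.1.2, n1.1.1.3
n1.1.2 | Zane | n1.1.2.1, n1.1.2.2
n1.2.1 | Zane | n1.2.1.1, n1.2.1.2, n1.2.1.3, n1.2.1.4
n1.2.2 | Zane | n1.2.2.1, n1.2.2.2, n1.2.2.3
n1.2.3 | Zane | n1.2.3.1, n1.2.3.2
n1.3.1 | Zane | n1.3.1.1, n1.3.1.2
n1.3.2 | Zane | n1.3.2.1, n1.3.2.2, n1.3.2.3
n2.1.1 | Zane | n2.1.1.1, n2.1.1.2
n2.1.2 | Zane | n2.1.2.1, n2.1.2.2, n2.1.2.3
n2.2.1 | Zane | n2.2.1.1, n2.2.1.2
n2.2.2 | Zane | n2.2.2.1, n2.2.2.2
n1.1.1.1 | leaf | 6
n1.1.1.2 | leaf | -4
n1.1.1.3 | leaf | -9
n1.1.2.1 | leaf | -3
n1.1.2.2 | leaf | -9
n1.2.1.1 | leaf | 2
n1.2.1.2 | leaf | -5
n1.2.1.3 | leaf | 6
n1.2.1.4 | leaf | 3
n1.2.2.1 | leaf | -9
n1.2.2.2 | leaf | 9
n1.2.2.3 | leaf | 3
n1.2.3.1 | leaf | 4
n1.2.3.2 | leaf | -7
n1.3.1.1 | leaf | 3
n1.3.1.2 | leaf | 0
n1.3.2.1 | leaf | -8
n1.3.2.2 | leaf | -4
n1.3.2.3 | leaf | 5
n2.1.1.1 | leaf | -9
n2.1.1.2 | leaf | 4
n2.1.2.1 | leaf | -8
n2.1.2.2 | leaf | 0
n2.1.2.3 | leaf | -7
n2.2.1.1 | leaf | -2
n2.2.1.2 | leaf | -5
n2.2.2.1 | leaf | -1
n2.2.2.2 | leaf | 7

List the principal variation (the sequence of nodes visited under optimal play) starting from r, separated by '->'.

n1.1.1 (Zane): max(6, -4, -9) = 6
n1.1.2 (Zane): max(-3, -9) = -3
n1.1 (Gita): min(6, -3) = -3
n1.2.1 (Zane): max(2, -5, 6, 3) = 6
n1.2.2 (Zane): max(-9, 9, 3) = 9
n1.2.3 (Zane): max(4, -7) = 4
n1.2 (Gita): min(6, 9, 4) = 4
n1.3.1 (Zane): max(3, 0) = 3
n1.3.2 (Zane): max(-8, -4, 5) = 5
n1.3 (Gita): min(3, 5) = 3
n1 (Zane): max(-3, 4, 3) = 4
n2.1.1 (Zane): max(-9, 4) = 4
n2.1.2 (Zane): max(-8, 0, -7) = 0
n2.1 (Gita): min(4, 0) = 0
n2.2.1 (Zane): max(-2, -5) = -2
n2.2.2 (Zane): max(-1, 7) = 7
n2.2 (Gita): min(-2, 7) = -2
n2 (Zane): max(0, -2) = 0
r (Gita): min(4, 0) = 0
At r, Gita picks n2 (lowest: 0).
At n2, Zane picks n2.1 (highest: 0).
At n2.1, Gita picks n2.1.2 (lowest: 0).
At n2.1.2, Zane picks n2.1.2.2 (highest: 0).
Terminal value 0.

r -> n2 -> n2.1 -> n2.1.2 -> n2.1.2.2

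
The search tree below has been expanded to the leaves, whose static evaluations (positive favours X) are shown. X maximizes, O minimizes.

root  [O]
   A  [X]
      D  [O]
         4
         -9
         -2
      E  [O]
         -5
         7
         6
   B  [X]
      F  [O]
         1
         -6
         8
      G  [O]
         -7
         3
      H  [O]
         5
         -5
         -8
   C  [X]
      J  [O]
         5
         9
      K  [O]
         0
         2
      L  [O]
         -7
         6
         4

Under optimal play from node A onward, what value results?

-5

D (O): min(4, -9, -2) = -9
E (O): min(-5, 7, 6) = -5
A (X): max(-9, -5) = -5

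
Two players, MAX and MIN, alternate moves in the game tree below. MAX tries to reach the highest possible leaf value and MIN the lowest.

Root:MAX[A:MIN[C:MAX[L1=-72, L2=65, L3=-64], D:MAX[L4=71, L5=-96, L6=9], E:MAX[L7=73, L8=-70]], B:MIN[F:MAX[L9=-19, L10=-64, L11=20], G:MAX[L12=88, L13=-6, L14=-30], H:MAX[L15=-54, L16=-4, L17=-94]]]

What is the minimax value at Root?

65

C (MAX): max(-72, 65, -64) = 65
D (MAX): max(71, -96, 9) = 71
E (MAX): max(73, -70) = 73
A (MIN): min(65, 71, 73) = 65
F (MAX): max(-19, -64, 20) = 20
G (MAX): max(88, -6, -30) = 88
H (MAX): max(-54, -4, -94) = -4
B (MIN): min(20, 88, -4) = -4
Root (MAX): max(65, -4) = 65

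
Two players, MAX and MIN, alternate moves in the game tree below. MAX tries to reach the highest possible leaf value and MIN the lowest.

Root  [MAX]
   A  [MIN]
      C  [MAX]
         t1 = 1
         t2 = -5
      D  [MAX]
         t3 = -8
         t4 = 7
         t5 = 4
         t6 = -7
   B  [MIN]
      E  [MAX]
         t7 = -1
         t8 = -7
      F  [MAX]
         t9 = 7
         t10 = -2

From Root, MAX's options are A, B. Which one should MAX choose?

C (MAX): max(1, -5) = 1
D (MAX): max(-8, 7, 4, -7) = 7
A (MIN): min(1, 7) = 1
E (MAX): max(-1, -7) = -1
F (MAX): max(7, -2) = 7
B (MIN): min(-1, 7) = -1
Root (MAX): max(1, -1) = 1
MAX at Root wants the highest of {A=1, B=-1}, so chooses A.

A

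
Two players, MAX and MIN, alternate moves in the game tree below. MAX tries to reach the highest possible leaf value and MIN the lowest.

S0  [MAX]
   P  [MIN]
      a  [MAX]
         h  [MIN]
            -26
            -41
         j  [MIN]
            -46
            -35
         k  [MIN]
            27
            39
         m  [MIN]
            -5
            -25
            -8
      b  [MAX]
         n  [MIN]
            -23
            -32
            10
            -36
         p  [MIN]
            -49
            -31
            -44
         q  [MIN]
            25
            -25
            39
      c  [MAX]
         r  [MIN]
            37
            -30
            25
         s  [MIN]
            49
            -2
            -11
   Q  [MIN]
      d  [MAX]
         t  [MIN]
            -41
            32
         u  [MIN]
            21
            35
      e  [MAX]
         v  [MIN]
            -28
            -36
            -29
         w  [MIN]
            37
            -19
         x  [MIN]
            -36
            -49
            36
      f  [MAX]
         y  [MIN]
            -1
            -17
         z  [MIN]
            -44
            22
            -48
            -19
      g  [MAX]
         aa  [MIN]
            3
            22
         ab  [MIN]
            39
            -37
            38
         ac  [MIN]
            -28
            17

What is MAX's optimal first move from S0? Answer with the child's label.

h (MIN): min(-26, -41) = -41
j (MIN): min(-46, -35) = -46
k (MIN): min(27, 39) = 27
m (MIN): min(-5, -25, -8) = -25
a (MAX): max(-41, -46, 27, -25) = 27
n (MIN): min(-23, -32, 10, -36) = -36
p (MIN): min(-49, -31, -44) = -49
q (MIN): min(25, -25, 39) = -25
b (MAX): max(-36, -49, -25) = -25
r (MIN): min(37, -30, 25) = -30
s (MIN): min(49, -2, -11) = -11
c (MAX): max(-30, -11) = -11
P (MIN): min(27, -25, -11) = -25
t (MIN): min(-41, 32) = -41
u (MIN): min(21, 35) = 21
d (MAX): max(-41, 21) = 21
v (MIN): min(-28, -36, -29) = -36
w (MIN): min(37, -19) = -19
x (MIN): min(-36, -49, 36) = -49
e (MAX): max(-36, -19, -49) = -19
y (MIN): min(-1, -17) = -17
z (MIN): min(-44, 22, -48, -19) = -48
f (MAX): max(-17, -48) = -17
aa (MIN): min(3, 22) = 3
ab (MIN): min(39, -37, 38) = -37
ac (MIN): min(-28, 17) = -28
g (MAX): max(3, -37, -28) = 3
Q (MIN): min(21, -19, -17, 3) = -19
S0 (MAX): max(-25, -19) = -19
MAX at S0 wants the highest of {P=-25, Q=-19}, so chooses Q.

Q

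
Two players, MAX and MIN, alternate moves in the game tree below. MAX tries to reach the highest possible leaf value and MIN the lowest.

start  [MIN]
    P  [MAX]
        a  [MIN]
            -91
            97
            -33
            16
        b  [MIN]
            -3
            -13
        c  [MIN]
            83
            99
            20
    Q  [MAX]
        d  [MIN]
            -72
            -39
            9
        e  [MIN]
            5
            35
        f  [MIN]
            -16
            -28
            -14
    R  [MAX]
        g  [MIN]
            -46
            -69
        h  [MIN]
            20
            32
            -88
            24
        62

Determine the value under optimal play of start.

5

a (MIN): min(-91, 97, -33, 16) = -91
b (MIN): min(-3, -13) = -13
c (MIN): min(83, 99, 20) = 20
P (MAX): max(-91, -13, 20) = 20
d (MIN): min(-72, -39, 9) = -72
e (MIN): min(5, 35) = 5
f (MIN): min(-16, -28, -14) = -28
Q (MAX): max(-72, 5, -28) = 5
g (MIN): min(-46, -69) = -69
h (MIN): min(20, 32, -88, 24) = -88
R (MAX): max(-69, -88, 62) = 62
start (MIN): min(20, 5, 62) = 5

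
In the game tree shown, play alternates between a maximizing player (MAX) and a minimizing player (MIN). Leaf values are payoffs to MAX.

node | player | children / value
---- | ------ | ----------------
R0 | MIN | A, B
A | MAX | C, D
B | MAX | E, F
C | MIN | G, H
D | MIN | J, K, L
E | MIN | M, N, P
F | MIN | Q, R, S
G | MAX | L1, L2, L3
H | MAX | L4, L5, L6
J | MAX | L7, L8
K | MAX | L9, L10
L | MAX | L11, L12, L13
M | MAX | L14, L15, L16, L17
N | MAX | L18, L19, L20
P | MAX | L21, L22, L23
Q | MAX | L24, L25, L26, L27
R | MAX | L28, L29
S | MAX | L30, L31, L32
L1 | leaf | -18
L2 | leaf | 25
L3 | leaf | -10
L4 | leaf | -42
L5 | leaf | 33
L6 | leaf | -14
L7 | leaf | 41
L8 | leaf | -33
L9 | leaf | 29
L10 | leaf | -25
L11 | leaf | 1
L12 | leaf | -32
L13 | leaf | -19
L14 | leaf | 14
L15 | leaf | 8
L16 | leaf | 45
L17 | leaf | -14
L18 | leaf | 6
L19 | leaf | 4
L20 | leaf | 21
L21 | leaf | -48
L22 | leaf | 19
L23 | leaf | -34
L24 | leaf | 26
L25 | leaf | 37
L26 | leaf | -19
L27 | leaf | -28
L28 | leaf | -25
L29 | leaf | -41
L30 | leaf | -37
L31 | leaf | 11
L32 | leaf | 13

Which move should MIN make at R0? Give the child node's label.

G (MAX): max(-18, 25, -10) = 25
H (MAX): max(-42, 33, -14) = 33
C (MIN): min(25, 33) = 25
J (MAX): max(41, -33) = 41
K (MAX): max(29, -25) = 29
L (MAX): max(1, -32, -19) = 1
D (MIN): min(41, 29, 1) = 1
A (MAX): max(25, 1) = 25
M (MAX): max(14, 8, 45, -14) = 45
N (MAX): max(6, 4, 21) = 21
P (MAX): max(-48, 19, -34) = 19
E (MIN): min(45, 21, 19) = 19
Q (MAX): max(26, 37, -19, -28) = 37
R (MAX): max(-25, -41) = -25
S (MAX): max(-37, 11, 13) = 13
F (MIN): min(37, -25, 13) = -25
B (MAX): max(19, -25) = 19
R0 (MIN): min(25, 19) = 19
MIN at R0 wants the lowest of {A=25, B=19}, so chooses B.

B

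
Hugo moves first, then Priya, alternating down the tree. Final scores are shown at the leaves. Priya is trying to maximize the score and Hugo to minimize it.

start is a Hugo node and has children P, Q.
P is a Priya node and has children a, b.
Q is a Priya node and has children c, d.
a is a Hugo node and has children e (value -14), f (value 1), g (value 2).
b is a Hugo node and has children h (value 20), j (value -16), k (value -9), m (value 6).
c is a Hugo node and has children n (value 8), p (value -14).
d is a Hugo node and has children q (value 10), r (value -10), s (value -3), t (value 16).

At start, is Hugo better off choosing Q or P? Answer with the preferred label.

P

c (Hugo): min(8, -14) = -14
d (Hugo): min(10, -10, -3, 16) = -10
Q (Priya): max(-14, -10) = -10
a (Hugo): min(-14, 1, 2) = -14
b (Hugo): min(20, -16, -9, 6) = -16
P (Priya): max(-14, -16) = -14
Hugo prefers the lower value; Q=-10, P=-14. P is better since -14 < -10.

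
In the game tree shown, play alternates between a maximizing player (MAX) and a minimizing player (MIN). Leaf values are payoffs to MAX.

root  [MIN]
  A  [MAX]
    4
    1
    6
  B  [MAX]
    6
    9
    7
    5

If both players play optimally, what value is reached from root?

A (MAX): max(4, 1, 6) = 6
B (MAX): max(6, 9, 7, 5) = 9
root (MIN): min(6, 9) = 6

6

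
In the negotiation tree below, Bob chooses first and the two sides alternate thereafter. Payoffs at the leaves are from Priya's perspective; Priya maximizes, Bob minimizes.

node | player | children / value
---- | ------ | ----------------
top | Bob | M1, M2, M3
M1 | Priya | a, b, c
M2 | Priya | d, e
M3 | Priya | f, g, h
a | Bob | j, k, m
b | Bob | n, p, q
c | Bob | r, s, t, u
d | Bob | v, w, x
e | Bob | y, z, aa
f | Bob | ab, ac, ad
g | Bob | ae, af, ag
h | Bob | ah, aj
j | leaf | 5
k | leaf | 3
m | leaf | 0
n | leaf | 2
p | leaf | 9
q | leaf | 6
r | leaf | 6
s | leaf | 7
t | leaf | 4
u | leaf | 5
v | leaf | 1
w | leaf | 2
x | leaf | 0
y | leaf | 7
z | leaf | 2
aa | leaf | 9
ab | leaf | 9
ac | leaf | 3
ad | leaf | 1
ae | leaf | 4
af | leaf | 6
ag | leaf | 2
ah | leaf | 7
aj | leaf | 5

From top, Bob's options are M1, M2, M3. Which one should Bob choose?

a (Bob): min(5, 3, 0) = 0
b (Bob): min(2, 9, 6) = 2
c (Bob): min(6, 7, 4, 5) = 4
M1 (Priya): max(0, 2, 4) = 4
d (Bob): min(1, 2, 0) = 0
e (Bob): min(7, 2, 9) = 2
M2 (Priya): max(0, 2) = 2
f (Bob): min(9, 3, 1) = 1
g (Bob): min(4, 6, 2) = 2
h (Bob): min(7, 5) = 5
M3 (Priya): max(1, 2, 5) = 5
top (Bob): min(4, 2, 5) = 2
Bob at top wants the lowest of {M1=4, M2=2, M3=5}, so chooses M2.

M2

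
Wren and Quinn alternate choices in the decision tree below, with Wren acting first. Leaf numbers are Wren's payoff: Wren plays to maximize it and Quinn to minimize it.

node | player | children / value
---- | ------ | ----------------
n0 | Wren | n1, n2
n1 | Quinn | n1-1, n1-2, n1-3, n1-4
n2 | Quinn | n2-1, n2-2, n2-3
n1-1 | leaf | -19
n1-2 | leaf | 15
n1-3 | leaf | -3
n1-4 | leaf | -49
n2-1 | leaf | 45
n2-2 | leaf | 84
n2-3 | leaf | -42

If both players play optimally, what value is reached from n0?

-42

n1 (Quinn): min(-19, 15, -3, -49) = -49
n2 (Quinn): min(45, 84, -42) = -42
n0 (Wren): max(-49, -42) = -42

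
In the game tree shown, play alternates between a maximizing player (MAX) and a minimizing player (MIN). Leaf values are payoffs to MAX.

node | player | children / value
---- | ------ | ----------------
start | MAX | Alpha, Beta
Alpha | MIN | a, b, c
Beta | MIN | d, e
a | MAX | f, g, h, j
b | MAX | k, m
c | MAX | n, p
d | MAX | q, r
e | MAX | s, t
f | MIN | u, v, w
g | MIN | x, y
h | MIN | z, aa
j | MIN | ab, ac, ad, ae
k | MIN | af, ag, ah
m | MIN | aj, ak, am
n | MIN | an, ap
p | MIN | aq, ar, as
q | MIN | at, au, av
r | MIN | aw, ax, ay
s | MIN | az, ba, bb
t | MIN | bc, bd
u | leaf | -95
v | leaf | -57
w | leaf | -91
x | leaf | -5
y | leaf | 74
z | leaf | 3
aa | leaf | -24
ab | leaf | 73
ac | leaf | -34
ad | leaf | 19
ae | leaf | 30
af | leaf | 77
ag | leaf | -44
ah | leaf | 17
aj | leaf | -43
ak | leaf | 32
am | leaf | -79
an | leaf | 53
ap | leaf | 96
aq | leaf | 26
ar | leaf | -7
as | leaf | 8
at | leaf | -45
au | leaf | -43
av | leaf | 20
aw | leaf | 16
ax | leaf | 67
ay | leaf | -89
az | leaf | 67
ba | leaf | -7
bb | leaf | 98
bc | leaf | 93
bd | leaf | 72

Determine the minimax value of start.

f (MIN): min(-95, -57, -91) = -95
g (MIN): min(-5, 74) = -5
h (MIN): min(3, -24) = -24
j (MIN): min(73, -34, 19, 30) = -34
a (MAX): max(-95, -5, -24, -34) = -5
k (MIN): min(77, -44, 17) = -44
m (MIN): min(-43, 32, -79) = -79
b (MAX): max(-44, -79) = -44
n (MIN): min(53, 96) = 53
p (MIN): min(26, -7, 8) = -7
c (MAX): max(53, -7) = 53
Alpha (MIN): min(-5, -44, 53) = -44
q (MIN): min(-45, -43, 20) = -45
r (MIN): min(16, 67, -89) = -89
d (MAX): max(-45, -89) = -45
s (MIN): min(67, -7, 98) = -7
t (MIN): min(93, 72) = 72
e (MAX): max(-7, 72) = 72
Beta (MIN): min(-45, 72) = -45
start (MAX): max(-44, -45) = -44

-44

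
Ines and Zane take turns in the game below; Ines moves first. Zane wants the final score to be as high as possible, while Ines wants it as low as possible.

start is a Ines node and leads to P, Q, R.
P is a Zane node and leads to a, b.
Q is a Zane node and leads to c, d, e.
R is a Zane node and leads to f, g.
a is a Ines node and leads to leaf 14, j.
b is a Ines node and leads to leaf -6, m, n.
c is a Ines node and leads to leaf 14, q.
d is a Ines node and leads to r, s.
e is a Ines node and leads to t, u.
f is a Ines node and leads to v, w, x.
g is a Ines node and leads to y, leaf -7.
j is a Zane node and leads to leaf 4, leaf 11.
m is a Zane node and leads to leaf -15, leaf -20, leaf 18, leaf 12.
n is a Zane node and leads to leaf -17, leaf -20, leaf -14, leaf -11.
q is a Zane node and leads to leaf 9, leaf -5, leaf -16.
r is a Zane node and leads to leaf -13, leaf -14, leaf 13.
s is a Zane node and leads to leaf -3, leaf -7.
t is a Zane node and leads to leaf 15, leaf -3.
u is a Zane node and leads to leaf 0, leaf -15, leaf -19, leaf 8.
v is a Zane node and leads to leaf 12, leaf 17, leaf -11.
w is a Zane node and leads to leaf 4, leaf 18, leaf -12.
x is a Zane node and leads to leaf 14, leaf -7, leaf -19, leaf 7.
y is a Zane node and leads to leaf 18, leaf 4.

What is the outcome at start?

j (Zane): max(4, 11) = 11
a (Ines): min(14, 11) = 11
m (Zane): max(-15, -20, 18, 12) = 18
n (Zane): max(-17, -20, -14, -11) = -11
b (Ines): min(-6, 18, -11) = -11
P (Zane): max(11, -11) = 11
q (Zane): max(9, -5, -16) = 9
c (Ines): min(14, 9) = 9
r (Zane): max(-13, -14, 13) = 13
s (Zane): max(-3, -7) = -3
d (Ines): min(13, -3) = -3
t (Zane): max(15, -3) = 15
u (Zane): max(0, -15, -19, 8) = 8
e (Ines): min(15, 8) = 8
Q (Zane): max(9, -3, 8) = 9
v (Zane): max(12, 17, -11) = 17
w (Zane): max(4, 18, -12) = 18
x (Zane): max(14, -7, -19, 7) = 14
f (Ines): min(17, 18, 14) = 14
y (Zane): max(18, 4) = 18
g (Ines): min(18, -7) = -7
R (Zane): max(14, -7) = 14
start (Ines): min(11, 9, 14) = 9

9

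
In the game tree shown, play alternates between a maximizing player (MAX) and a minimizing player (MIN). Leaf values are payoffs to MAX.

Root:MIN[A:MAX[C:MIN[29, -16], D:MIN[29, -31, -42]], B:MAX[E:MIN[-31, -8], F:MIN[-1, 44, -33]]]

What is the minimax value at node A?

C (MIN): min(29, -16) = -16
D (MIN): min(29, -31, -42) = -42
A (MAX): max(-16, -42) = -16

-16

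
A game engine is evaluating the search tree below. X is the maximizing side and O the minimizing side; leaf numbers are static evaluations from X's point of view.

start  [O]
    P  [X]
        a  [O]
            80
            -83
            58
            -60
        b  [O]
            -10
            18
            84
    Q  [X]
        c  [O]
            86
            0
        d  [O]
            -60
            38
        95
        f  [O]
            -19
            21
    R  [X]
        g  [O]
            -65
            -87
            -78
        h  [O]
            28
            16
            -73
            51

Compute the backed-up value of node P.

a (O): min(80, -83, 58, -60) = -83
b (O): min(-10, 18, 84) = -10
P (X): max(-83, -10) = -10

-10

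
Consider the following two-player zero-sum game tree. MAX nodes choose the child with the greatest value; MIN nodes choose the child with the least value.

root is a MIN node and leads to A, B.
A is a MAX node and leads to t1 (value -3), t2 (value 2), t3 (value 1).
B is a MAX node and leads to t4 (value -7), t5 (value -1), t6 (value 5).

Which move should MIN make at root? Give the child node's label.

A (MAX): max(-3, 2, 1) = 2
B (MAX): max(-7, -1, 5) = 5
root (MIN): min(2, 5) = 2
MIN at root wants the lowest of {A=2, B=5}, so chooses A.

A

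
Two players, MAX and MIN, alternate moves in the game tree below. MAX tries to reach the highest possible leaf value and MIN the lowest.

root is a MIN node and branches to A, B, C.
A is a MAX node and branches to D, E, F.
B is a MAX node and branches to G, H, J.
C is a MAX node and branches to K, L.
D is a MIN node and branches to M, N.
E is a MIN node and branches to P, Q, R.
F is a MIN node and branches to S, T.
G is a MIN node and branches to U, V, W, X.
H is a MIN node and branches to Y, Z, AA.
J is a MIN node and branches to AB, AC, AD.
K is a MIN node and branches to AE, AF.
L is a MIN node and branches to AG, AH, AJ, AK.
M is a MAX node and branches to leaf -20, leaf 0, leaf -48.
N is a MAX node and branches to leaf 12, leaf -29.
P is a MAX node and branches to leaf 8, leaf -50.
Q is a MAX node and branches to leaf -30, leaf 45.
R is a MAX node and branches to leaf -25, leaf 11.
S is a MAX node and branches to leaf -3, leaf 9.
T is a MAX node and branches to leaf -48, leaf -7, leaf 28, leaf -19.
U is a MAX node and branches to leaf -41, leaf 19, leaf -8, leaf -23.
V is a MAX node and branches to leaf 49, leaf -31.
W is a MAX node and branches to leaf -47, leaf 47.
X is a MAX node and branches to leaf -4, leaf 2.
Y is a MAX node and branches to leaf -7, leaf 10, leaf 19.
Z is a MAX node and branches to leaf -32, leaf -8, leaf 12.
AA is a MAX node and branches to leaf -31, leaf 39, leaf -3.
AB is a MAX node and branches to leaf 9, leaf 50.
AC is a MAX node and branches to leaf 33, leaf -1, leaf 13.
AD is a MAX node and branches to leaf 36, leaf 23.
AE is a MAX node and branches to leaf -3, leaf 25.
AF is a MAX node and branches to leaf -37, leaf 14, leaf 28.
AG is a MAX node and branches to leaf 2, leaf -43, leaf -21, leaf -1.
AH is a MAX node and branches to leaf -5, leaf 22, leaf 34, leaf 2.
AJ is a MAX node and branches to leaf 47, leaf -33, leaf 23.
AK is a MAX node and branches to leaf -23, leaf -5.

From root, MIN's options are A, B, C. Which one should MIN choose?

A

M (MAX): max(-20, 0, -48) = 0
N (MAX): max(12, -29) = 12
D (MIN): min(0, 12) = 0
P (MAX): max(8, -50) = 8
Q (MAX): max(-30, 45) = 45
R (MAX): max(-25, 11) = 11
E (MIN): min(8, 45, 11) = 8
S (MAX): max(-3, 9) = 9
T (MAX): max(-48, -7, 28, -19) = 28
F (MIN): min(9, 28) = 9
A (MAX): max(0, 8, 9) = 9
U (MAX): max(-41, 19, -8, -23) = 19
V (MAX): max(49, -31) = 49
W (MAX): max(-47, 47) = 47
X (MAX): max(-4, 2) = 2
G (MIN): min(19, 49, 47, 2) = 2
Y (MAX): max(-7, 10, 19) = 19
Z (MAX): max(-32, -8, 12) = 12
AA (MAX): max(-31, 39, -3) = 39
H (MIN): min(19, 12, 39) = 12
AB (MAX): max(9, 50) = 50
AC (MAX): max(33, -1, 13) = 33
AD (MAX): max(36, 23) = 36
J (MIN): min(50, 33, 36) = 33
B (MAX): max(2, 12, 33) = 33
AE (MAX): max(-3, 25) = 25
AF (MAX): max(-37, 14, 28) = 28
K (MIN): min(25, 28) = 25
AG (MAX): max(2, -43, -21, -1) = 2
AH (MAX): max(-5, 22, 34, 2) = 34
AJ (MAX): max(47, -33, 23) = 47
AK (MAX): max(-23, -5) = -5
L (MIN): min(2, 34, 47, -5) = -5
C (MAX): max(25, -5) = 25
root (MIN): min(9, 33, 25) = 9
MIN at root wants the lowest of {A=9, B=33, C=25}, so chooses A.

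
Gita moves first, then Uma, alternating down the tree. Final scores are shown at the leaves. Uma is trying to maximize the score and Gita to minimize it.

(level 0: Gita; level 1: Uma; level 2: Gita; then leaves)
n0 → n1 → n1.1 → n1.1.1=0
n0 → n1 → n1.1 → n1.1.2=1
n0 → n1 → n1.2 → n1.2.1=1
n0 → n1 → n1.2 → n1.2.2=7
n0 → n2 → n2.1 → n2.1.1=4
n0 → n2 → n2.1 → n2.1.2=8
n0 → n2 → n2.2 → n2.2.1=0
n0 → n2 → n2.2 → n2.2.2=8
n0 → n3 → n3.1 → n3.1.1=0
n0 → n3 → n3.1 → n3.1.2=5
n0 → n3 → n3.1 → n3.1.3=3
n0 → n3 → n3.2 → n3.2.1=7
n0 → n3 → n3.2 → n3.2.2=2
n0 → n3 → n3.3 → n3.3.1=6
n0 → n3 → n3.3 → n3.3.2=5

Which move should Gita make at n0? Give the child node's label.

n1

n1.1 (Gita): min(0, 1) = 0
n1.2 (Gita): min(1, 7) = 1
n1 (Uma): max(0, 1) = 1
n2.1 (Gita): min(4, 8) = 4
n2.2 (Gita): min(0, 8) = 0
n2 (Uma): max(4, 0) = 4
n3.1 (Gita): min(0, 5, 3) = 0
n3.2 (Gita): min(7, 2) = 2
n3.3 (Gita): min(6, 5) = 5
n3 (Uma): max(0, 2, 5) = 5
n0 (Gita): min(1, 4, 5) = 1
Gita at n0 wants the lowest of {n1=1, n2=4, n3=5}, so chooses n1.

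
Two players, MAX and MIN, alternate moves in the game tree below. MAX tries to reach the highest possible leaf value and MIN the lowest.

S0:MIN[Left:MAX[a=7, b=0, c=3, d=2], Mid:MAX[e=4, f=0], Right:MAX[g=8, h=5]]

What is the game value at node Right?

8

Right (MAX): max(8, 5) = 8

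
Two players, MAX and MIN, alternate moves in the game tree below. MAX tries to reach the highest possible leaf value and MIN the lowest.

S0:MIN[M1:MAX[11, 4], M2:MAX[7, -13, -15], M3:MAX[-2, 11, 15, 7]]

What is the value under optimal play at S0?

M1 (MAX): max(11, 4) = 11
M2 (MAX): max(7, -13, -15) = 7
M3 (MAX): max(-2, 11, 15, 7) = 15
S0 (MIN): min(11, 7, 15) = 7

7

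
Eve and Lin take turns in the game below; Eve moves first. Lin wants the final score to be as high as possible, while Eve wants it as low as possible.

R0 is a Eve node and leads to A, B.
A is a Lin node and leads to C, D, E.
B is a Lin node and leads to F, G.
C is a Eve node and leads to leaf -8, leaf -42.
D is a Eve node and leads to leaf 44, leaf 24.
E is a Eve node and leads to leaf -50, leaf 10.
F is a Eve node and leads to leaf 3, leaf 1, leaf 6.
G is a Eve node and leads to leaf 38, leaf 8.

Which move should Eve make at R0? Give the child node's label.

C (Eve): min(-8, -42) = -42
D (Eve): min(44, 24) = 24
E (Eve): min(-50, 10) = -50
A (Lin): max(-42, 24, -50) = 24
F (Eve): min(3, 1, 6) = 1
G (Eve): min(38, 8) = 8
B (Lin): max(1, 8) = 8
R0 (Eve): min(24, 8) = 8
Eve at R0 wants the lowest of {A=24, B=8}, so chooses B.

B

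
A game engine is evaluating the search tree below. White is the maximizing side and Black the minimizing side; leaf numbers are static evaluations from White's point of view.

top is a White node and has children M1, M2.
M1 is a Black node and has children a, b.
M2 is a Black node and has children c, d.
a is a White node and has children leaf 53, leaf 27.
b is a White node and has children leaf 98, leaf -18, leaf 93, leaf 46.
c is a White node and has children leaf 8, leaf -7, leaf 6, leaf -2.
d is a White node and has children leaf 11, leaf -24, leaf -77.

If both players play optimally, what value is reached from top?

53

a (White): max(53, 27) = 53
b (White): max(98, -18, 93, 46) = 98
M1 (Black): min(53, 98) = 53
c (White): max(8, -7, 6, -2) = 8
d (White): max(11, -24, -77) = 11
M2 (Black): min(8, 11) = 8
top (White): max(53, 8) = 53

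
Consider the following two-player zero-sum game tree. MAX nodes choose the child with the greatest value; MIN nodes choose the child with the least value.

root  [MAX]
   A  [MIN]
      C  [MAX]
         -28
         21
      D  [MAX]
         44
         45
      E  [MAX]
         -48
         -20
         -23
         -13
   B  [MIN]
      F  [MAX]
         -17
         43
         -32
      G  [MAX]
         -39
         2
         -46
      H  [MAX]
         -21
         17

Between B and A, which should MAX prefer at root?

F (MAX): max(-17, 43, -32) = 43
G (MAX): max(-39, 2, -46) = 2
H (MAX): max(-21, 17) = 17
B (MIN): min(43, 2, 17) = 2
C (MAX): max(-28, 21) = 21
D (MAX): max(44, 45) = 45
E (MAX): max(-48, -20, -23, -13) = -13
A (MIN): min(21, 45, -13) = -13
MAX prefers the higher value; B=2, A=-13. B is better since 2 > -13.

B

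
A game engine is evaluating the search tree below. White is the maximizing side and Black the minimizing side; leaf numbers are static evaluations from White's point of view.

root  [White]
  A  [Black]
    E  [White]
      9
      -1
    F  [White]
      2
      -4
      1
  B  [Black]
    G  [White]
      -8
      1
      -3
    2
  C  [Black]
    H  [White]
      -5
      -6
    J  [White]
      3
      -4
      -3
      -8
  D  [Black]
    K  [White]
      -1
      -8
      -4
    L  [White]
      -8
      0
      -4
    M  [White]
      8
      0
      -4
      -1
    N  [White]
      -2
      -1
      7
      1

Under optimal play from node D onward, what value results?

K (White): max(-1, -8, -4) = -1
L (White): max(-8, 0, -4) = 0
M (White): max(8, 0, -4, -1) = 8
N (White): max(-2, -1, 7, 1) = 7
D (Black): min(-1, 0, 8, 7) = -1

-1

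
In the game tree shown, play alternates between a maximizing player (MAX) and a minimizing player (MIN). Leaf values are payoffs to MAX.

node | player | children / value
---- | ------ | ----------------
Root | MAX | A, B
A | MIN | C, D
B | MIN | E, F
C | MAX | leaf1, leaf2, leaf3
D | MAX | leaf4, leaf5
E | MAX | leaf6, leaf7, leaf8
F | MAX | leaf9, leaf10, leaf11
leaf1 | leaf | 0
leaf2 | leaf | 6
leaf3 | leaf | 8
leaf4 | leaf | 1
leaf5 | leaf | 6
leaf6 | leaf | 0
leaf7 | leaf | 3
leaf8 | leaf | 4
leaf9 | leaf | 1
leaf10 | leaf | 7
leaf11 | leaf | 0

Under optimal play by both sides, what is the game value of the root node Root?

6

C (MAX): max(0, 6, 8) = 8
D (MAX): max(1, 6) = 6
A (MIN): min(8, 6) = 6
E (MAX): max(0, 3, 4) = 4
F (MAX): max(1, 7, 0) = 7
B (MIN): min(4, 7) = 4
Root (MAX): max(6, 4) = 6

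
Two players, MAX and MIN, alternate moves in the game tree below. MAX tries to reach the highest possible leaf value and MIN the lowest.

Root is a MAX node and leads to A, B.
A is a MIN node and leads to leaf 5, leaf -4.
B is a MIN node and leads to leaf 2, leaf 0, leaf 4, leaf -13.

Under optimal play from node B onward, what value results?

B (MIN): min(2, 0, 4, -13) = -13

-13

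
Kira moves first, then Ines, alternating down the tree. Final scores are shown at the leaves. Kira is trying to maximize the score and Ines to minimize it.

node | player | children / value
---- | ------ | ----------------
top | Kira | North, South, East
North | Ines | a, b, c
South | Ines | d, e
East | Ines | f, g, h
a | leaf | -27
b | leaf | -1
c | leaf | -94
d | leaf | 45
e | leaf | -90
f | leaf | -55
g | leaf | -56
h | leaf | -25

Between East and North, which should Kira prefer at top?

East (Ines): min(-55, -56, -25) = -56
North (Ines): min(-27, -1, -94) = -94
Kira prefers the higher value; East=-56, North=-94. East is better since -56 > -94.

East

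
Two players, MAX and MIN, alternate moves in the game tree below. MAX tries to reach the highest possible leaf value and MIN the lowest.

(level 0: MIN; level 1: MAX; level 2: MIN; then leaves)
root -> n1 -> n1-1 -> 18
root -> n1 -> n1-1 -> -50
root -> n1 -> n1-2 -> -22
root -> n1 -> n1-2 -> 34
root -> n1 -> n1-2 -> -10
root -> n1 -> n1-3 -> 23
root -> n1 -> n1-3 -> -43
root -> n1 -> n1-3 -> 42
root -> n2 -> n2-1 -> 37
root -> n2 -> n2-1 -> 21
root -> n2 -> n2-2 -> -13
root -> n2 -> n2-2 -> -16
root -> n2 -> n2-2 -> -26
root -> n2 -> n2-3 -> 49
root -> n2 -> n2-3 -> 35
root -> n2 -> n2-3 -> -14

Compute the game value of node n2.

21

n2-1 (MIN): min(37, 21) = 21
n2-2 (MIN): min(-13, -16, -26) = -26
n2-3 (MIN): min(49, 35, -14) = -14
n2 (MAX): max(21, -26, -14) = 21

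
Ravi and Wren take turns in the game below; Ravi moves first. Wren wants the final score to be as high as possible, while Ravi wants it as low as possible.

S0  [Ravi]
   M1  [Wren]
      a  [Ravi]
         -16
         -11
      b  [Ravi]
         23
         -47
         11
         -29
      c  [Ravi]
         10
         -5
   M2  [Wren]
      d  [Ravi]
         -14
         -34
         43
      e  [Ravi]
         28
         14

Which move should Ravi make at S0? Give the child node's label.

M1

a (Ravi): min(-16, -11) = -16
b (Ravi): min(23, -47, 11, -29) = -47
c (Ravi): min(10, -5) = -5
M1 (Wren): max(-16, -47, -5) = -5
d (Ravi): min(-14, -34, 43) = -34
e (Ravi): min(28, 14) = 14
M2 (Wren): max(-34, 14) = 14
S0 (Ravi): min(-5, 14) = -5
Ravi at S0 wants the lowest of {M1=-5, M2=14}, so chooses M1.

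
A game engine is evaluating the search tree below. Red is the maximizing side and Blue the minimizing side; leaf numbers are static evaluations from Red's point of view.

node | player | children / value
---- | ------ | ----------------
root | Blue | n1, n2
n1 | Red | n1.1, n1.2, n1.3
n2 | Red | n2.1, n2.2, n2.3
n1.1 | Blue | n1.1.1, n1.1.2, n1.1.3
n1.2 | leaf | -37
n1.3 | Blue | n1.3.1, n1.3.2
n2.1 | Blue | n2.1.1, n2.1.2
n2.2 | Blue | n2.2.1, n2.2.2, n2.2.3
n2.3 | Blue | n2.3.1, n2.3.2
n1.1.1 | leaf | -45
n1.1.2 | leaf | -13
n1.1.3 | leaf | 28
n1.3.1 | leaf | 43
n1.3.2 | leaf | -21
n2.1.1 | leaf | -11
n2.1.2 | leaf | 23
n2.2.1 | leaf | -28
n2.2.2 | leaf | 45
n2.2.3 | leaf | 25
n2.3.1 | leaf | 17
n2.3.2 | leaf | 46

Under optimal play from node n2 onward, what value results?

n2.1 (Blue): min(-11, 23) = -11
n2.2 (Blue): min(-28, 45, 25) = -28
n2.3 (Blue): min(17, 46) = 17
n2 (Red): max(-11, -28, 17) = 17

17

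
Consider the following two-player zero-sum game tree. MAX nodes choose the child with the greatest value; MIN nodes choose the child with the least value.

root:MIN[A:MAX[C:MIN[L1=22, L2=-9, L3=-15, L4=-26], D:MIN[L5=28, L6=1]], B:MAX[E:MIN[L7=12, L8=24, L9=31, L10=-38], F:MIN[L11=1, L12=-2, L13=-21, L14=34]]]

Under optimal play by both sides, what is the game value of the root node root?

-21

C (MIN): min(22, -9, -15, -26) = -26
D (MIN): min(28, 1) = 1
A (MAX): max(-26, 1) = 1
E (MIN): min(12, 24, 31, -38) = -38
F (MIN): min(1, -2, -21, 34) = -21
B (MAX): max(-38, -21) = -21
root (MIN): min(1, -21) = -21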